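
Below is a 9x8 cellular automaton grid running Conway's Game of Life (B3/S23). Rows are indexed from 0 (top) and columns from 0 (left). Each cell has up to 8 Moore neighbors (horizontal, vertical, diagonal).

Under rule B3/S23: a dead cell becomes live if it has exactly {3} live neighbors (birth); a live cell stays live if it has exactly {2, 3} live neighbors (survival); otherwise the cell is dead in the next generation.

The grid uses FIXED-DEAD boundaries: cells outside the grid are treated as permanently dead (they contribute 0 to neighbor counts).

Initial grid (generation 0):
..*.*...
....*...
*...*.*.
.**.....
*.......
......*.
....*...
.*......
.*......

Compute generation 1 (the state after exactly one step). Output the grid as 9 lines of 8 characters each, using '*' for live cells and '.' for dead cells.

Answer: ...*....
....*...
.*.*.*..
**......
.*......
........
........
........
........

Derivation:
Simulating step by step:
Generation 0 (given above): 13 live cells
Generation 1: 8 live cells
(generation 1 grid is the final answer)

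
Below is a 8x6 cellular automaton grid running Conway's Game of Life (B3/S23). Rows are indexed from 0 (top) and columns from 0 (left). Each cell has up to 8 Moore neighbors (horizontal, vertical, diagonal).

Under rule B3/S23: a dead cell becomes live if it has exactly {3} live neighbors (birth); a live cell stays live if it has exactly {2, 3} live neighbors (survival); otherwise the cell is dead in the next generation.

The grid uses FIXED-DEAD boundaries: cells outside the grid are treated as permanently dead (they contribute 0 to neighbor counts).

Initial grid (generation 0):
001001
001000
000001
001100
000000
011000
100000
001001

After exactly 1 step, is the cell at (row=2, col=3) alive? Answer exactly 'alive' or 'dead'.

Simulating step by step:
Generation 0 (given above): 11 live cells
Generation 1: 6 live cells
000000
000000
001100
000000
010100
010000
001000
000000

Cell (2,3) at generation 1: 1 -> alive

Answer: alive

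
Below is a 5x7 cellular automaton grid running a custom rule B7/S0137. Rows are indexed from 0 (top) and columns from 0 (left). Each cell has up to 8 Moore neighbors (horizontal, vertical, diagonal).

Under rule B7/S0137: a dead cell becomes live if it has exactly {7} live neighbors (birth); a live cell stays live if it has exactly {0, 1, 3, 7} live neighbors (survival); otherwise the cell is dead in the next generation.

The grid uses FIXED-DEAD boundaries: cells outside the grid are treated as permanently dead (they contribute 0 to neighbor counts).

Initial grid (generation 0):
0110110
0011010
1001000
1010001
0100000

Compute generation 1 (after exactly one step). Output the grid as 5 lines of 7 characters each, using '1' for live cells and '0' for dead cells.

Simulating step by step:
Generation 0 (given above): 13 live cells
Generation 1: 5 live cells
(generation 1 grid is the final answer)

Answer: 0010100
0000000
1001000
0000001
0000000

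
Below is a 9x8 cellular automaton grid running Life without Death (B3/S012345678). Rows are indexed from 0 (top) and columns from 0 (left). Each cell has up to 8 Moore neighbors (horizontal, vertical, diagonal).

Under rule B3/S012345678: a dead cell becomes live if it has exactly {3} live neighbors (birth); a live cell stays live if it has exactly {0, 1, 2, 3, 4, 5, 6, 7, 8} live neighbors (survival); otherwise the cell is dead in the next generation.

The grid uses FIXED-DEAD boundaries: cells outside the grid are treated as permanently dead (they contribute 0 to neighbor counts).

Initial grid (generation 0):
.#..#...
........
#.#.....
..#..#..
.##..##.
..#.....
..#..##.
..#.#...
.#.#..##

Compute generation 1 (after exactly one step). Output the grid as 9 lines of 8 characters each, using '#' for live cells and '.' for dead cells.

Answer: .#..#...
.#......
###.....
..##.##.
.###.##.
..##....
.##..##.
.##.#..#
.###..##

Derivation:
Simulating step by step:
Generation 0 (given above): 20 live cells
Generation 1: 30 live cells
(generation 1 grid is the final answer)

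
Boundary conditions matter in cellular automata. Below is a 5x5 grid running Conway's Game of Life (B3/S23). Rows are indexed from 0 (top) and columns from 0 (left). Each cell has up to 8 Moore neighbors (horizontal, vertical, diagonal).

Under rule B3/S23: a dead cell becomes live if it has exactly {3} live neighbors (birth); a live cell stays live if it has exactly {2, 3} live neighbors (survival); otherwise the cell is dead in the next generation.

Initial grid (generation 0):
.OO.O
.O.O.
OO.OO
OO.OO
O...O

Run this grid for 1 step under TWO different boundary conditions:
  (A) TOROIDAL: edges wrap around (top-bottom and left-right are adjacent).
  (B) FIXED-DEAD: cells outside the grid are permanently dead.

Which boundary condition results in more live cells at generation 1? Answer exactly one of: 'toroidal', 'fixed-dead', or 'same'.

Answer: fixed-dead

Derivation:
Under TOROIDAL boundary, generation 1:
.OO.O
.....
.....
.....
.....
Population = 3

Under FIXED-DEAD boundary, generation 1:
.OOO.
.....
.....
.....
OO.OO
Population = 7

Comparison: toroidal=3, fixed-dead=7 -> fixed-dead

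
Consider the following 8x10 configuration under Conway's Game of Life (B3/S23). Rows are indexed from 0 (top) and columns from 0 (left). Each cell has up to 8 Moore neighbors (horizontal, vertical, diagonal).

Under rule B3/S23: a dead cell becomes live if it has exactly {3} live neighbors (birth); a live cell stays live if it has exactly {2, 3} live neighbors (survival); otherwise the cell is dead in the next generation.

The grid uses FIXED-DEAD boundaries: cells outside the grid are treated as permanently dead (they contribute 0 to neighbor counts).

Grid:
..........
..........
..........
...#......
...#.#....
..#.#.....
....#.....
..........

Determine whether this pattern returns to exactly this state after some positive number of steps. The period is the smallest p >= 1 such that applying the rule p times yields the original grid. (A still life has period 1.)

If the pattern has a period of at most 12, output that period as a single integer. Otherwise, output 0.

Answer: 2

Derivation:
Simulating and comparing each generation to the original:
Gen 0 (original, given above): 6 live cells
Gen 1: 6 live cells, differs from original
Gen 2: 6 live cells, MATCHES original -> period = 2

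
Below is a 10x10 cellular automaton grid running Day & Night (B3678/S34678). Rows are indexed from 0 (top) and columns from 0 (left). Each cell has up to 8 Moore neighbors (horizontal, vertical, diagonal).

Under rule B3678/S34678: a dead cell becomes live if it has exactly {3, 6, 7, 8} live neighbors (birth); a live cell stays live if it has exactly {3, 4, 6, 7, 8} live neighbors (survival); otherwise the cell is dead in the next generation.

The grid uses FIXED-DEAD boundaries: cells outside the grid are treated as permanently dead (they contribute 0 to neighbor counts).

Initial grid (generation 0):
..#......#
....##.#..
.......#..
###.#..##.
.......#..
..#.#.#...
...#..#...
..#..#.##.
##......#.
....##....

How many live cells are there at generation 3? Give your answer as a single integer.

Simulating step by step:
Generation 0 (given above): 27 live cells
Generation 1: 29 live cells
..........
......#.#.
.#.###.#..
......###.
..#..####.
...#.#.#..
..###.#...
.#....##..
....####..
..........
Generation 2: 31 live cells
..........
....##.#..
.....#....
..##..###.
....#####.
...#.####.
..###.#...
..#..#.#..
.....###..
.....##...
Generation 3: 31 live cells
..........
......#...
...#.#..#.
........#.
..#.#.##.#
..#######.
..###...#.
.....###..
....####..
.....###..
Population at generation 3: 31

Answer: 31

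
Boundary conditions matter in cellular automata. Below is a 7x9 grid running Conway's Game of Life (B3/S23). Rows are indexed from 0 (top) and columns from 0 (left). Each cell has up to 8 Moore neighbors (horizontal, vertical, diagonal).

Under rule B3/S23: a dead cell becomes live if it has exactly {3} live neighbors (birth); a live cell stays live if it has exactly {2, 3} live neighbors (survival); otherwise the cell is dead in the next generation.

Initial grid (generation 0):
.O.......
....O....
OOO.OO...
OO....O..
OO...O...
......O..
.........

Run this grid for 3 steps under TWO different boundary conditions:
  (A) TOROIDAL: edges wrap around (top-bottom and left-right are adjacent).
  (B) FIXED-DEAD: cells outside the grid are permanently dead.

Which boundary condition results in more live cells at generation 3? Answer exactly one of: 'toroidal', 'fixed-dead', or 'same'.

Answer: same

Derivation:
Under TOROIDAL boundary, generation 3:
...OO....
.OO.OO...
O.OO.OO.O
.........
.....O...
......O..
.........
Population = 14

Under FIXED-DEAD boundary, generation 3:
...OO....
..O.OO...
..OO.OO..
.O....OO.
.....OO..
.........
.........
Population = 14

Comparison: toroidal=14, fixed-dead=14 -> same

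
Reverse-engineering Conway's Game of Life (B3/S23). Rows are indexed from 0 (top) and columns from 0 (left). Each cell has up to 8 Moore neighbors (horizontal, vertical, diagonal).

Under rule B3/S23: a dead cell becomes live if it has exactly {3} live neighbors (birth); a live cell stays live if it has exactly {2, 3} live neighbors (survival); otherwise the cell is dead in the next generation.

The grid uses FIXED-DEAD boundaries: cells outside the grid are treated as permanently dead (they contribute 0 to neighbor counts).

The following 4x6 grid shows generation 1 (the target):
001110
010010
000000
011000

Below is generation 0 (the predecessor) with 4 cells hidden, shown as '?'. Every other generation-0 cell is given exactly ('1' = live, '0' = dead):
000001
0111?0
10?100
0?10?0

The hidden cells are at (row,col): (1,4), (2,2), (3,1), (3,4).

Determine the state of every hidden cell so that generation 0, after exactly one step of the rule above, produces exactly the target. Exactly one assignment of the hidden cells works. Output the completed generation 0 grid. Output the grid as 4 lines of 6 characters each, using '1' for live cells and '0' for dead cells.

Answer: 000001
011110
101100
001010

Derivation:
Hidden generation-0 cells (in order): (1,4), (2,2), (3,1), (3,4).
A hidden cell only influences target cells in its own 3x3 neighborhood. Try each of the 2^4 = 16 assignments, step the completed generation 0 forward once under B3/S23, and compare with the target:
  (1,4)=0 (2,2)=0 (3,1)=0 (3,4)=0 -> step gives (0,3)='0' but target has '1' -> reject
  (1,4)=0 (2,2)=0 (3,1)=0 (3,4)=1 -> step gives (0,3)='0' but target has '1' -> reject
  (1,4)=0 (2,2)=0 (3,1)=1 (3,4)=0 -> step gives (0,3)='0' but target has '1' -> reject
  (1,4)=0 (2,2)=0 (3,1)=1 (3,4)=1 -> step gives (0,3)='0' but target has '1' -> reject
  (1,4)=0 (2,2)=1 (3,1)=0 (3,4)=0 -> step gives (0,3)='0' but target has '1' -> reject
  (1,4)=0 (2,2)=1 (3,1)=0 (3,4)=1 -> step gives (0,3)='0' but target has '1' -> reject
  (1,4)=0 (2,2)=1 (3,1)=1 (3,4)=0 -> step gives (0,3)='0' but target has '1' -> reject
  (1,4)=0 (2,2)=1 (3,1)=1 (3,4)=1 -> step gives (0,3)='0' but target has '1' -> reject
  (1,4)=1 (2,2)=0 (3,1)=0 (3,4)=0 -> step gives (1,2)='1' but target has '0' -> reject
  (1,4)=1 (2,2)=0 (3,1)=0 (3,4)=1 -> step gives (1,2)='1' but target has '0' -> reject
  (1,4)=1 (2,2)=0 (3,1)=1 (3,4)=0 -> step gives (1,2)='1' but target has '0' -> reject
  (1,4)=1 (2,2)=0 (3,1)=1 (3,4)=1 -> step gives (1,2)='1' but target has '0' -> reject
  (1,4)=1 (2,2)=1 (3,1)=0 (3,4)=0 -> step gives (2,4)='1' but target has '0' -> reject
  (1,4)=1 (2,2)=1 (3,1)=0 (3,4)=1 -> step reproduces the target at every cell -> ACCEPT
  (1,4)=1 (2,2)=1 (3,1)=1 (3,4)=0 -> step gives (2,0)='1' but target has '0' -> reject
  (1,4)=1 (2,2)=1 (3,1)=1 (3,4)=1 -> step gives (2,0)='1' but target has '0' -> reject
Unique solution: (1,4)=live, (2,2)=live, (3,1)=dead, (3,4)=live.
Check: live-neighbor counts of every cell in the completed generation 0:
123331
234432
155642
132411
Applying B3/S23 to generation 0 with these counts gives:
001110
010010
000000
011000
which matches the target exactly.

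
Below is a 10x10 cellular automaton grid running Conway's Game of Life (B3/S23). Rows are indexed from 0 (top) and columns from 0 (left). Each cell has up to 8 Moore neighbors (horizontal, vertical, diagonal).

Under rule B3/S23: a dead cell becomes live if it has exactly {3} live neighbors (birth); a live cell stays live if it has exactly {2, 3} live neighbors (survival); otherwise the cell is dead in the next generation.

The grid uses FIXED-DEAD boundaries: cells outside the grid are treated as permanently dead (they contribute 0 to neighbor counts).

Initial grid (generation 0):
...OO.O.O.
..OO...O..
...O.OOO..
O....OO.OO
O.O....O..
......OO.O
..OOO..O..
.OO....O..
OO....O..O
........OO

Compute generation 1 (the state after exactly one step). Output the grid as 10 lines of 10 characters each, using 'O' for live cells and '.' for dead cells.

Simulating step by step:
Generation 0 (given above): 35 live cells
Generation 1: 35 live cells
(generation 1 grid is the final answer)

Answer: ..OOO..O..
..O.....O.
..OO.O....
.O..OO..O.
.O...O...O
.OO...OO..
.OOO...O..
O.....OOO.
OOO....O.O
........OO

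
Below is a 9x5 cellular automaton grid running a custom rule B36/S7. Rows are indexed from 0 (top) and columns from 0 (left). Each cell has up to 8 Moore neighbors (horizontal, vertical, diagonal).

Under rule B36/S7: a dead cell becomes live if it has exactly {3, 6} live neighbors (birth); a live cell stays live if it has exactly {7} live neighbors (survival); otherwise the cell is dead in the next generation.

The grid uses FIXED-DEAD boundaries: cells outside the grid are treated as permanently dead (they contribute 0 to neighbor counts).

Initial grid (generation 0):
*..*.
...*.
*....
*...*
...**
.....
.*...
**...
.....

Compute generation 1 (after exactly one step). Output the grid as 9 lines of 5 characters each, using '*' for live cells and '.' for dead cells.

Simulating step by step:
Generation 0 (given above): 11 live cells
Generation 1: 2 live cells
(generation 1 grid is the final answer)

Answer: .....
.....
.....
...*.
.....
.....
*....
.....
.....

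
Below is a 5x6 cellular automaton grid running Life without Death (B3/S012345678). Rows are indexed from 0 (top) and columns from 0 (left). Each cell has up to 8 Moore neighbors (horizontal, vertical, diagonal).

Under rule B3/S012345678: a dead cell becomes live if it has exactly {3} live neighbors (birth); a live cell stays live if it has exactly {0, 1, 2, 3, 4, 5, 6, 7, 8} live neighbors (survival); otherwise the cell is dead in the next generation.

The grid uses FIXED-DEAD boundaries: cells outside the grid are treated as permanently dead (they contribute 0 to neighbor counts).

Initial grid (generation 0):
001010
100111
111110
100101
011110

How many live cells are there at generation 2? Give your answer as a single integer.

Simulating step by step:
Generation 0 (given above): 18 live cells
Generation 1: 19 live cells
001011
100111
111110
100101
011110
Generation 2: 19 live cells
001011
100111
111110
100101
011110
Population at generation 2: 19

Answer: 19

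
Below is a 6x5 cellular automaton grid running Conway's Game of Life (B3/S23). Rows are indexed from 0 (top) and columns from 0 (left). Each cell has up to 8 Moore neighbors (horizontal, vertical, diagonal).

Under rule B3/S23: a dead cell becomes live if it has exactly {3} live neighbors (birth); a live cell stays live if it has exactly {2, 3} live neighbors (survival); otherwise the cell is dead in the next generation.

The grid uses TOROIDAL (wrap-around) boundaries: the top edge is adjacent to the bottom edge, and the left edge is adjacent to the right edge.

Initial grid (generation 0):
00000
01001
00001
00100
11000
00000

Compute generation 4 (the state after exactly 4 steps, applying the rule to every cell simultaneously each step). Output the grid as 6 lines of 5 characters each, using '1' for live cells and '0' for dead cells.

Simulating step by step:
Generation 0 (given above): 6 live cells
Generation 1: 6 live cells
00000
10000
10010
11000
01000
00000
Generation 2: 8 live cells
00000
00001
10000
11101
11000
00000
Generation 3: 5 live cells
00000
00000
00010
00101
00101
00000
Generation 4: 3 live cells
(generation 4 grid is the final answer)

Answer: 00000
00000
00010
00101
00000
00000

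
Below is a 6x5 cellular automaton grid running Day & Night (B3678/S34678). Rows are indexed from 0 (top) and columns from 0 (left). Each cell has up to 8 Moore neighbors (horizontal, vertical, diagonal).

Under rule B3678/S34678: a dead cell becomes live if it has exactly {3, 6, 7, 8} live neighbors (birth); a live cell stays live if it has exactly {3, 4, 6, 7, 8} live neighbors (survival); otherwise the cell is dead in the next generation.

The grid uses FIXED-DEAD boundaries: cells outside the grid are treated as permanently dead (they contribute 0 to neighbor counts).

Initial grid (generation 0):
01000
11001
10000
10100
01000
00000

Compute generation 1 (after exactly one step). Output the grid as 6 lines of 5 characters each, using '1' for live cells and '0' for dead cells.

Answer: 10000
11000
10000
00000
00000
00000

Derivation:
Simulating step by step:
Generation 0 (given above): 8 live cells
Generation 1: 4 live cells
(generation 1 grid is the final answer)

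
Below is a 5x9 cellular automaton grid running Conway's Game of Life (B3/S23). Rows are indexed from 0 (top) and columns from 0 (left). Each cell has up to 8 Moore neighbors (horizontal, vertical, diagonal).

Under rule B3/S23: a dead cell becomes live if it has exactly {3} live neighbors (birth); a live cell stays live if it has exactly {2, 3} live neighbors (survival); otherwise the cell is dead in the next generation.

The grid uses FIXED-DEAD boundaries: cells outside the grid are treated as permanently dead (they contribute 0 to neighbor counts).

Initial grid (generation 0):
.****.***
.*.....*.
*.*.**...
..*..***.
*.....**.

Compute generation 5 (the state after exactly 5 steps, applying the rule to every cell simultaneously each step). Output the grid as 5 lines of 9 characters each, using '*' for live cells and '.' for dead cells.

Simulating step by step:
Generation 0 (given above): 20 live cells
Generation 1: 19 live cells
.***..***
*......**
..****.*.
...**..*.
.....*.*.
Generation 2: 13 live cells
.**...*.*
.....*...
..*..*.*.
..*....**
....*.*..
Generation 3: 11 live cells
.........
.**..*.*.
.......**
...*.*.**
.......*.
Generation 4: 8 live cells
.........
......***
..*.*....
.........
......***
Generation 5: 5 live cells
(generation 5 grid is the final answer)

Answer: .......*.
.......*.
.......*.
.......*.
.......*.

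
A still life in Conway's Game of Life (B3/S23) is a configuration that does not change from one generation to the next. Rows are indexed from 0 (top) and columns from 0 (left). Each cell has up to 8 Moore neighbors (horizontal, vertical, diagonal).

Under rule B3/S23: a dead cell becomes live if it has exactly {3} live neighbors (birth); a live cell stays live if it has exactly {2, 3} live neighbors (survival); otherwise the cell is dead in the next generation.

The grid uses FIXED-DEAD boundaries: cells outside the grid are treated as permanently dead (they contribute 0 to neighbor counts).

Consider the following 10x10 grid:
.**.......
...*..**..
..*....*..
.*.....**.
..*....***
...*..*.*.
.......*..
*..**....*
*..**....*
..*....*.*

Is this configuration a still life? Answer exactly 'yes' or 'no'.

Answer: no

Derivation:
Compute generation 1 and compare to generation 0 (given above):
Generation 1:
..*.......
.*.*..**..
..*.......
.**...*..*
..*...*..*
......*..*
...**..**.
...**...*.
.**.*....*
...*....*.
Cell (0,1) differs: gen0=1 vs gen1=0 -> NOT a still life.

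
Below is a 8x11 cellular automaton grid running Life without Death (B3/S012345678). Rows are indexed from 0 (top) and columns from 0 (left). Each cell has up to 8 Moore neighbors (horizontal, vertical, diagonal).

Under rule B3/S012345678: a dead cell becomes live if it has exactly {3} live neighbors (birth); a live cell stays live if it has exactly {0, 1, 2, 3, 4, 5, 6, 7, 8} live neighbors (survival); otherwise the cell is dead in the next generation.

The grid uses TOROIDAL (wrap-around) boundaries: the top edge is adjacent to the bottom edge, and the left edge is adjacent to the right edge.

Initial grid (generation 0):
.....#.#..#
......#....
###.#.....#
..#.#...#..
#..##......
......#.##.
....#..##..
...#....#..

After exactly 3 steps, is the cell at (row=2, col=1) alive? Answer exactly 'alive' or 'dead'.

Answer: alive

Derivation:
Simulating step by step:
Generation 0 (given above): 23 live cells
Generation 1: 40 live cells
.....###..#
.#...##...#
###.##....#
..#.##..#.#
#..###.###.
...####.##.
....#..##..
...##.#.##.
Generation 2: 48 live cells
#....####.#
.##..###.##
###.##....#
..#.##.##.#
#.####.###.
...####.###
....#..##..
...##.#.##.
Generation 3: 56 live cells
####.####.#
.###.###.##
###.##....#
..#.##.##.#
######.###.
..#####.###
....#..##.#
...##.#.###

Cell (2,1) at generation 3: 1 -> alive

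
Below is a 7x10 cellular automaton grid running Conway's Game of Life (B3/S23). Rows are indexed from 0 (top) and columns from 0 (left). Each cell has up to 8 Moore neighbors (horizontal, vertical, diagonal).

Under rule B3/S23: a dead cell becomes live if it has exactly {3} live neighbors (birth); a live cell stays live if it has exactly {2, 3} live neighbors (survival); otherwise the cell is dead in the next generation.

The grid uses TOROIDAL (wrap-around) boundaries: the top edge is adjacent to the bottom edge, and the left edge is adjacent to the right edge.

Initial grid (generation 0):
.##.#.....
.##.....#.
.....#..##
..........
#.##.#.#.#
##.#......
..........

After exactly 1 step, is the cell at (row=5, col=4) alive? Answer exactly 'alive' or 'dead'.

Answer: alive

Derivation:
Simulating step by step:
Generation 0 (given above): 18 live cells
Generation 1: 26 live cells
.###......
####....##
........##
#...#.#...
#.###....#
##.##....#
#..#......

Cell (5,4) at generation 1: 1 -> alive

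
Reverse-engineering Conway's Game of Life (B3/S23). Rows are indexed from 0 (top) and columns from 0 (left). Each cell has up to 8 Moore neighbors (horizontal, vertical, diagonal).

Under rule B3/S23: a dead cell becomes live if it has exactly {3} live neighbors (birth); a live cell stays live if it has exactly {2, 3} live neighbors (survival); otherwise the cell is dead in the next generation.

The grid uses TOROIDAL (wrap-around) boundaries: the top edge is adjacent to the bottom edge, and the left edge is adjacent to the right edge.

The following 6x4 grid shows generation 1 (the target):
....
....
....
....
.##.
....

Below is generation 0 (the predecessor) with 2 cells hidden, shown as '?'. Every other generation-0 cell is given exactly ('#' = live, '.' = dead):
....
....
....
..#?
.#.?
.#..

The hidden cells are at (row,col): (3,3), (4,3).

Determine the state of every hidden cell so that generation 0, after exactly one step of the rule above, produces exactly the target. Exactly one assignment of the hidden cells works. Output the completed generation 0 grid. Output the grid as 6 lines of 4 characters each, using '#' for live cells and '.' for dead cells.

Answer: ....
....
....
..#.
.#..
.#..

Derivation:
Hidden generation-0 cells (in order): (3,3), (4,3).
A hidden cell only influences target cells in its own 3x3 neighborhood. Try each of the 2^2 = 4 assignments, step the completed generation 0 forward once under B3/S23, and compare with the target:
  (3,3)=. (4,3)=. -> step reproduces the target at every cell -> ACCEPT
  (3,3)=. (4,3)=# -> step gives (3,2)='#' but target has '.' -> reject
  (3,3)=# (4,3)=. -> step gives (3,2)='#' but target has '.' -> reject
  (3,3)=# (4,3)=# -> step gives (3,0)='#' but target has '.' -> reject
Unique solution: (3,3)=dead, (4,3)=dead.
Check: live-neighbor counts of every cell in the completed generation 0:
1110
0000
0111
1211
2231
2120
Applying B3/S23 to generation 0 with these counts gives:
....
....
....
....
.##.
....
which matches the target exactly.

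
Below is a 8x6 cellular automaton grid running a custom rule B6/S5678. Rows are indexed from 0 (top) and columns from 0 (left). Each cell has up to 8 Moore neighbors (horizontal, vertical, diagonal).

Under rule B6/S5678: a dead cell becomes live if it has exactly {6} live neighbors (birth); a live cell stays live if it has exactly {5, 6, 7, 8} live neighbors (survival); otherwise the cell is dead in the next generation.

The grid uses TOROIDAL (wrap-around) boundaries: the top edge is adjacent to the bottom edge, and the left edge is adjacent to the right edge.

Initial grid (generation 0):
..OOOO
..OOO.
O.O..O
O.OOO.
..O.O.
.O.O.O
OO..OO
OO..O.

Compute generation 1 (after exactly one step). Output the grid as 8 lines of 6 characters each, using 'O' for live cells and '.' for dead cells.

Simulating step by step:
Generation 0 (given above): 26 live cells
Generation 1: 10 live cells
(generation 1 grid is the final answer)

Answer: ...OO.
...OO.
......
...O..
...O..
......
O....O
O...O.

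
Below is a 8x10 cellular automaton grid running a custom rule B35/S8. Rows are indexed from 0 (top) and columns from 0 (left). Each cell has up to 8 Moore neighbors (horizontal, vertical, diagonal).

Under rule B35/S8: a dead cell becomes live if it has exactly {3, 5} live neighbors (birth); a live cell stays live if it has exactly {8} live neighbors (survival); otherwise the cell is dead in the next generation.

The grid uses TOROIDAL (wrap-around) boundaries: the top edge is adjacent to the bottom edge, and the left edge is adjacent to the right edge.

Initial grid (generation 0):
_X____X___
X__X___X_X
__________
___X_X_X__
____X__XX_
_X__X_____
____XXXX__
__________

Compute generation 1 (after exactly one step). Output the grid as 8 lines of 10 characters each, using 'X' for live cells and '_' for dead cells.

Answer: X_________
__________
____X_X_X_
____X_X_X_
___X_XX___
___X_X__X_
__________
_______X__

Derivation:
Simulating step by step:
Generation 0 (given above): 18 live cells
Generation 1: 14 live cells
(generation 1 grid is the final answer)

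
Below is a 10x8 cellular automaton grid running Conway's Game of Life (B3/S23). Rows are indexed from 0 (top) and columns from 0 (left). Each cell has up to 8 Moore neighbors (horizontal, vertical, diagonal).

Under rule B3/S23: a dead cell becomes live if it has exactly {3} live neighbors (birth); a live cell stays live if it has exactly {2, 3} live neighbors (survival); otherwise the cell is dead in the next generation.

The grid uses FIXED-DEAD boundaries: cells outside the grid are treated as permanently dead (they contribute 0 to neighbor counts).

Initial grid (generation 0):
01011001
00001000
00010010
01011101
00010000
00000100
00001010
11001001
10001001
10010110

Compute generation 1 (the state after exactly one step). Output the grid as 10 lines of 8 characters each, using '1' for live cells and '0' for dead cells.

Simulating step by step:
Generation 0 (given above): 27 live cells
Generation 1: 32 live cells
(generation 1 grid is the final answer)

Answer: 00011000
00101100
00110010
00010110
00110110
00001100
00001010
11011011
10011001
00001110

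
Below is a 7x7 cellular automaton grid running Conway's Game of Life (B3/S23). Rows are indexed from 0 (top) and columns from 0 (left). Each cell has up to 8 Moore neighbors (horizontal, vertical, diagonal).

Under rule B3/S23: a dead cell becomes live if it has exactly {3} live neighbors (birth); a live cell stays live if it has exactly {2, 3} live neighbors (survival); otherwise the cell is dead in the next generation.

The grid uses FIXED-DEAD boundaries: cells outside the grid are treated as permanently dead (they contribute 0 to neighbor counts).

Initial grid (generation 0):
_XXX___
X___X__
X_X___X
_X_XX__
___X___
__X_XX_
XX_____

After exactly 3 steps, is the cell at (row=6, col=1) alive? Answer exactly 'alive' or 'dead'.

Simulating step by step:
Generation 0 (given above): 17 live cells
Generation 1: 17 live cells
_XXX___
X______
X_X_XX_
_X_XX__
_____X_
_XXXX__
_X_____
Generation 2: 19 live cells
_XX____
X___X__
X_X_XX_
_XXX___
_X___X_
_XXXX__
_X_X___
Generation 3: 20 live cells
_X_____
X_X_XX_
X_X_XX_
X__X_X_
X______
XX_XX__
_X_XX__

Cell (6,1) at generation 3: 1 -> alive

Answer: alive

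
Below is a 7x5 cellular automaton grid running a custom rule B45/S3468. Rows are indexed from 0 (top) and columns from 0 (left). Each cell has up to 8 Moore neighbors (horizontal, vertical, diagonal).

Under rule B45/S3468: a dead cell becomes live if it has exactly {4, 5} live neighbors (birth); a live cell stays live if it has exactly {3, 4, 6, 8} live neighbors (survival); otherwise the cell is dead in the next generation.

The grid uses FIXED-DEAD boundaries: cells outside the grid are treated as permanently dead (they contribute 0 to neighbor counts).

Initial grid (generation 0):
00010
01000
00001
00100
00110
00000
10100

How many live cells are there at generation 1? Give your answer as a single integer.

Simulating step by step:
Generation 0 (given above): 8 live cells
Generation 1: 1 live cells
00000
00000
00000
00010
00000
00000
00000
Population at generation 1: 1

Answer: 1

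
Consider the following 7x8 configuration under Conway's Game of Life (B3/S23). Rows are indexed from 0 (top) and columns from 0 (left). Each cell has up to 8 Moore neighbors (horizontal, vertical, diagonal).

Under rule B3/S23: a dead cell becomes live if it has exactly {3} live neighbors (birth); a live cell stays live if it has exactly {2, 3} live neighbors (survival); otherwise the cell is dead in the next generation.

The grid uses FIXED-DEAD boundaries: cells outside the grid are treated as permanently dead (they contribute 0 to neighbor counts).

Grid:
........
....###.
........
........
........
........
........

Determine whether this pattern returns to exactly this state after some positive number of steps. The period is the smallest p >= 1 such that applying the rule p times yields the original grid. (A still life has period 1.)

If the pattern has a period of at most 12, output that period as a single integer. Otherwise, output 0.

Answer: 2

Derivation:
Simulating and comparing each generation to the original:
Gen 0 (original, given above): 3 live cells
Gen 1: 3 live cells, differs from original
Gen 2: 3 live cells, MATCHES original -> period = 2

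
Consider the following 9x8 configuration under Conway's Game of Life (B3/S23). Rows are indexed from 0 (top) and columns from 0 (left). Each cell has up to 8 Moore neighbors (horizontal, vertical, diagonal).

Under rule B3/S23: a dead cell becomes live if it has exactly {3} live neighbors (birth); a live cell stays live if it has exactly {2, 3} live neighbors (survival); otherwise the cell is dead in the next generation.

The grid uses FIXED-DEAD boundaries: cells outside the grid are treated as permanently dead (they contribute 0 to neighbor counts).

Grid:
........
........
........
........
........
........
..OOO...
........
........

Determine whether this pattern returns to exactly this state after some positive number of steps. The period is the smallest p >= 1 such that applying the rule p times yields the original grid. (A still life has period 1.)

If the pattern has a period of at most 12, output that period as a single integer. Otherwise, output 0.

Simulating and comparing each generation to the original:
Gen 0 (original, given above): 3 live cells
Gen 1: 3 live cells, differs from original
Gen 2: 3 live cells, MATCHES original -> period = 2

Answer: 2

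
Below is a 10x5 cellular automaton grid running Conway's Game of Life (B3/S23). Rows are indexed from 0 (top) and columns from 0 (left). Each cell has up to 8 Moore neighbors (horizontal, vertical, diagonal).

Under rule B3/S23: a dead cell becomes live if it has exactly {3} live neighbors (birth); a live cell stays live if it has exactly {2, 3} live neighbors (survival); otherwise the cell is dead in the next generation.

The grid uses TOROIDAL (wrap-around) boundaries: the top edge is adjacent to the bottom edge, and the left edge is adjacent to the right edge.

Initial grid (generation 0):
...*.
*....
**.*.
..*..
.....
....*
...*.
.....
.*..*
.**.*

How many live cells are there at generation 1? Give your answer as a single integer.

Simulating step by step:
Generation 0 (given above): 13 live cells
Generation 1: 20 live cells
*****
***..
***.*
.**..
.....
.....
.....
.....
.***.
.**.*
Population at generation 1: 20

Answer: 20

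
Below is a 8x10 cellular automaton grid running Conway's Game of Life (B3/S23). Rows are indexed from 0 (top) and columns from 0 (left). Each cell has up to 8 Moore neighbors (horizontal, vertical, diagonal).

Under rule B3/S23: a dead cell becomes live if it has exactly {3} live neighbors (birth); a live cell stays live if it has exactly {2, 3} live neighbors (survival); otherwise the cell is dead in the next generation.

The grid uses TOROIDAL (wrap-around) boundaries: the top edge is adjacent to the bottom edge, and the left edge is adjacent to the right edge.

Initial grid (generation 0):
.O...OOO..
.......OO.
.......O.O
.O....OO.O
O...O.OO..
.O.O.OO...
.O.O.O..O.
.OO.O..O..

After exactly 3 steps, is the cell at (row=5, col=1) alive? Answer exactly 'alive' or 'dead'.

Simulating step by step:
Generation 0 (given above): 28 live cells
Generation 1: 26 live cells
.OO..O....
..........
O........O
.....O...O
OOO.O...O.
OO.O......
OO.O.O.O..
OO.OO..OO.
Generation 2: 23 live cells
OOOOO.....
OO........
O........O
........O.
..OOO.....
...O......
...O..OOO.
...O.O.OOO
Generation 3: 21 live cells
...OO...O.
...O......
OO.......O
...O.....O
..OOO.....
.......O..
..OO..O..O
OO...O...O

Cell (5,1) at generation 3: 0 -> dead

Answer: dead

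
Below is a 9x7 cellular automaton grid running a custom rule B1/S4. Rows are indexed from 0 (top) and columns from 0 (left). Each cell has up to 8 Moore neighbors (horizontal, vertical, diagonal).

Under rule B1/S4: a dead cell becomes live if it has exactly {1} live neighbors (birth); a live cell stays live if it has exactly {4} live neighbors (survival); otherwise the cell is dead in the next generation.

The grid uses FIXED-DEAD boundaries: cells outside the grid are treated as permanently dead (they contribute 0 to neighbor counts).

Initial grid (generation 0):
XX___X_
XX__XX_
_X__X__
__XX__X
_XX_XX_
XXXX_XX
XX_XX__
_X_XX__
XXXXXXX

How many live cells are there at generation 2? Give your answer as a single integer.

Simulating step by step:
Generation 0 (given above): 36 live cells
Generation 1: 13 live cells
___X___
XX_____
_______
__XX___
____XX_
X____X_
X______
_______
__XXX__
Generation 2: 15 live cells
____X__
___XX__
____X__
_X____X
X______
___X___
____XXX
X____X_
_X___X_
Population at generation 2: 15

Answer: 15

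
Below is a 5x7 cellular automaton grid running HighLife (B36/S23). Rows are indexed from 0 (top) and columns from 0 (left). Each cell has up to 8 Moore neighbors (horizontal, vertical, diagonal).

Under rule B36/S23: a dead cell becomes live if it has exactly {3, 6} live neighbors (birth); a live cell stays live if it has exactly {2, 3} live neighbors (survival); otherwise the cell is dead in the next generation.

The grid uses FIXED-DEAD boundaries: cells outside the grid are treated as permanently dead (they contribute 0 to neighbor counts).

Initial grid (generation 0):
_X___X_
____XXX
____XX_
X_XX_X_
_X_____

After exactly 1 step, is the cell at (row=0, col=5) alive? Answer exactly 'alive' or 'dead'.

Simulating step by step:
Generation 0 (given above): 12 live cells
Generation 1: 10 live cells
____XXX
______X
_______
_XXX_X_
_XX____

Cell (0,5) at generation 1: 1 -> alive

Answer: alive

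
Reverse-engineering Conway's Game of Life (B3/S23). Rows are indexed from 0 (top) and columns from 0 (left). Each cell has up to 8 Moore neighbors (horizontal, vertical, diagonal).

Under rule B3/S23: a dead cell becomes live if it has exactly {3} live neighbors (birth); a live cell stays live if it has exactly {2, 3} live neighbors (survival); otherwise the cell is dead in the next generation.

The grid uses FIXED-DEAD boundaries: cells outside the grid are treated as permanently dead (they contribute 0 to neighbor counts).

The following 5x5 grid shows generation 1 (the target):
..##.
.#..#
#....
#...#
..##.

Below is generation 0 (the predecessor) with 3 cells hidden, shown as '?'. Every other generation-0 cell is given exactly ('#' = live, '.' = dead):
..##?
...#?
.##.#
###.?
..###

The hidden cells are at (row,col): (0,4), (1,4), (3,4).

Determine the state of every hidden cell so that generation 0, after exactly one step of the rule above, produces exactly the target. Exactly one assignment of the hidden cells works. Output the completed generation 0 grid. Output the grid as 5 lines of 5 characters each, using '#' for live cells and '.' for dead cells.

Answer: ..##.
...#.
.##.#
###..
..###

Derivation:
Hidden generation-0 cells (in order): (0,4), (1,4), (3,4).
A hidden cell only influences target cells in its own 3x3 neighborhood. Try each of the 2^3 = 8 assignments, step the completed generation 0 forward once under B3/S23, and compare with the target:
  (0,4)=. (1,4)=. (3,4)=. -> step reproduces the target at every cell -> ACCEPT
  (0,4)=. (1,4)=. (3,4)=# -> step gives (2,4)='#' but target has '.' -> reject
  (0,4)=. (1,4)=# (3,4)=. -> step gives (0,4)='#' but target has '.' -> reject
  (0,4)=. (1,4)=# (3,4)=# -> step gives (0,4)='#' but target has '.' -> reject
  (0,4)=# (1,4)=. (3,4)=. -> step gives (0,4)='#' but target has '.' -> reject
  (0,4)=# (1,4)=. (3,4)=# -> step gives (0,4)='#' but target has '.' -> reject
  (0,4)=# (1,4)=# (3,4)=. -> step gives (0,3)='.' but target has '#' -> reject
  (0,4)=# (1,4)=# (3,4)=# -> step gives (0,3)='.' but target has '#' -> reject
Unique solution: (0,4)=dead, (1,4)=dead, (3,4)=dead.
Check: live-neighbor counts of every cell in the completed generation 0:
01222
13543
34441
25563
24331
Applying B3/S23 to generation 0 with these counts gives:
..##.
.#..#
#....
#...#
..##.
which matches the target exactly.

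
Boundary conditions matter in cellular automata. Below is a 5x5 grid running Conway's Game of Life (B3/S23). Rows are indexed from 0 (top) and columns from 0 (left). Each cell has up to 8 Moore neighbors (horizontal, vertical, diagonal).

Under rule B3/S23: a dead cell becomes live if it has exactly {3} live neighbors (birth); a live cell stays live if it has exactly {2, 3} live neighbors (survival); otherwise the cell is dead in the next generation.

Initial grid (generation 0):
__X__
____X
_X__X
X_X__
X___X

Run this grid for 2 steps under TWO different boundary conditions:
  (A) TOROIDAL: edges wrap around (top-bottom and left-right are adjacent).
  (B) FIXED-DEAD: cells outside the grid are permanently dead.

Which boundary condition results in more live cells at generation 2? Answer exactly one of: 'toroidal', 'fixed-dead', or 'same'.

Answer: toroidal

Derivation:
Under TOROIDAL boundary, generation 2:
_XX__
_X___
X__X_
_____
X_X__
Population = 7

Under FIXED-DEAD boundary, generation 2:
_____
__X__
___XX
XX___
_____
Population = 5

Comparison: toroidal=7, fixed-dead=5 -> toroidal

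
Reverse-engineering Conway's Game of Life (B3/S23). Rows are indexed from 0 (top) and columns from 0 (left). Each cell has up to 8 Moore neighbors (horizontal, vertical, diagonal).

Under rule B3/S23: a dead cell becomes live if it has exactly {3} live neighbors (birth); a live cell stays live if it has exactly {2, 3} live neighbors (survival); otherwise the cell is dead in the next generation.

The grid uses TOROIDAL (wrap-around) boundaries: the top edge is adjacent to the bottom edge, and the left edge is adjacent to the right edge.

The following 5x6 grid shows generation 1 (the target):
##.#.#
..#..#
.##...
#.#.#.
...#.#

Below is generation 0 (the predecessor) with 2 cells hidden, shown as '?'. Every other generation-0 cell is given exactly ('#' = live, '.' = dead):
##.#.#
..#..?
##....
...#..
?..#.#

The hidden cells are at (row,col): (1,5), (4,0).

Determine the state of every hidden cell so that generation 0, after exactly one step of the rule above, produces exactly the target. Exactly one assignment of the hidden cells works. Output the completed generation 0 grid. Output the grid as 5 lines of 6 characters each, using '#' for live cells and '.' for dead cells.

Hidden generation-0 cells (in order): (1,5), (4,0).
A hidden cell only influences target cells in its own 3x3 neighborhood. Try each of the 2^2 = 4 assignments, step the completed generation 0 forward once under B3/S23, and compare with the target:
  (1,5)=. (4,0)=. -> step reproduces the target at every cell -> ACCEPT
  (1,5)=. (4,0)=# -> step gives (0,0)='.' but target has '#' -> reject
  (1,5)=# (4,0)=. -> step gives (0,0)='.' but target has '#' -> reject
  (1,5)=# (4,0)=# -> step gives (0,0)='.' but target has '#' -> reject
Unique solution: (1,5)=dead, (4,0)=dead.
Check: live-neighbor counts of every cell in the completed generation 0:
324242
553223
123211
323132
424252
Applying B3/S23 to generation 0 with these counts gives:
##.#.#
..#..#
.##...
#.#.#.
...#.#
which matches the target exactly.

Answer: ##.#.#
..#...
##....
...#..
...#.#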